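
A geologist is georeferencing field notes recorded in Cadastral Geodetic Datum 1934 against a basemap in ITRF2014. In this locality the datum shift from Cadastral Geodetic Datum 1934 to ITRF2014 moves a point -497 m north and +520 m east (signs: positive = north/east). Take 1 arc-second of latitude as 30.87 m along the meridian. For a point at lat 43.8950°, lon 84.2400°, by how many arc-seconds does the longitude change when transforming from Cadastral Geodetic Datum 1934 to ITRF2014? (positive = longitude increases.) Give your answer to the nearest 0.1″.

At latitude 43.8950°, cos φ = 0.720612.
1″ of longitude at this latitude = 30.87 × cos φ = 22.2453 m, so Δλ = 520.0 / 22.2453 = 23.376″.

Δλ = 23.4″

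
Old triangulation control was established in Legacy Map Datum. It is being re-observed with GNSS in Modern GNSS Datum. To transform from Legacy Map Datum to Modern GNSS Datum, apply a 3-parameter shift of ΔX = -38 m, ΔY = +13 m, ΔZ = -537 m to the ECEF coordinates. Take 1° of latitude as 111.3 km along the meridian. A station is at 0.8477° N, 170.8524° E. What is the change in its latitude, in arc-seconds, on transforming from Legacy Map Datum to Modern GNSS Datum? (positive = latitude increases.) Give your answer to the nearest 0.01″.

Δφ = -17.39″

sin φ = 0.014795, cos φ = 0.999891, sin λ = 0.158978, cos λ = -0.987282.
North component: ΔN = −sin φ cos λ·ΔX − sin φ sin λ·ΔY + cos φ·ΔZ = −(0.014795)(-0.987282)(-38) − (0.014795)(0.158978)(13) + (0.999891)(-537) = -537.53 m.
1° of latitude spans 111300 m, so Δφ = -537.53 / 111300 × 3600 = -17.386″.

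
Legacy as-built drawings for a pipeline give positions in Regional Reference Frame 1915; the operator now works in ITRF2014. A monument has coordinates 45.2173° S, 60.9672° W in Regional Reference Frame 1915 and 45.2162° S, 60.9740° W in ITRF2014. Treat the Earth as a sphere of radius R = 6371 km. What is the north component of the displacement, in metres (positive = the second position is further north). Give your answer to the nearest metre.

Δφ = -45.2162° − -45.2173° = +0.0011°; Δλ = -60.9740° − -60.9672° = -0.0068°.
1° along a meridian = πR/180 = 111195 m.
ΔN = Δφ × 111195 = 122.3 m; ΔE = Δλ × 111195 × cos(-45.2173°) = -0.0068 × 111195 × 0.704420 = -532.6 m.

ΔN = 122 m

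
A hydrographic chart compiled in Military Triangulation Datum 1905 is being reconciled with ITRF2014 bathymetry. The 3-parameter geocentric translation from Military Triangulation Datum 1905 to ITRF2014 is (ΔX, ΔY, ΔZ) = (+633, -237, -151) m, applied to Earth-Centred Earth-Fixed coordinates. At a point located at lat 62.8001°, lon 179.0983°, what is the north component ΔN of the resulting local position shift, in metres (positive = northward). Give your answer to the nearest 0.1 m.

At φ = 62.8001°, λ = 179.0983°: sin φ = 0.889417, cos φ = 0.457096, sin λ = 0.015737, cos λ = -0.999876.
ΔN = −sin φ cos λ·ΔX − sin φ sin λ·ΔY + cos φ·ΔZ = −(0.889417)(-0.999876)(633) − (0.889417)(0.015737)(-237) + (0.457096)(-151) = 497.23 m.

ΔN = 497.2 m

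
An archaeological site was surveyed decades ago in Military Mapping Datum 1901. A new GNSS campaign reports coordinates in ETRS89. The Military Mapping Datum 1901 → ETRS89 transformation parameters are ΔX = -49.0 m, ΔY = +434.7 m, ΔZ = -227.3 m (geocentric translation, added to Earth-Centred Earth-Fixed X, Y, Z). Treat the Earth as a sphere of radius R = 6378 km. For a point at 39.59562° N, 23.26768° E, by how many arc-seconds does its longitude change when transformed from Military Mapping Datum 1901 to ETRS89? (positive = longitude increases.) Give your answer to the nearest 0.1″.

Δλ = 17.6″

sin φ = 0.637365, cos φ = 0.770562, sin λ = 0.395027, cos λ = 0.918669.
East component: ΔE = −sin λ·ΔX + cos λ·ΔY = −(0.395027)(-49.0) + (0.918669)(434.7) = 418.70 m.
1° of latitude spans πR/180 = 111317 m; at latitude φ, 1° of longitude spans that × cos φ = 85776.7 m, so Δλ = 418.70 / 85776.7 × 3600 = 17.573″.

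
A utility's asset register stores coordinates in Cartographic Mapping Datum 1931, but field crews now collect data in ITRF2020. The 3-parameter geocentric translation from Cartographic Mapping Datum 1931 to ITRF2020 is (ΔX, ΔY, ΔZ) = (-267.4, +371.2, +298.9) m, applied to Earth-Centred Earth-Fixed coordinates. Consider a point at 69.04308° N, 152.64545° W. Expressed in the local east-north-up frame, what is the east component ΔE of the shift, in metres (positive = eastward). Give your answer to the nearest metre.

At φ = 69.04308°, λ = -152.64545°: sin φ = 0.933850, cos φ = 0.357666, sin λ = -0.459495, cos λ = -0.888180.
ΔE = −sin λ·ΔX + cos λ·ΔY = −(-0.459495)·(-267.4) + (-0.888180)·(371.2) = -452.56 m.

ΔE = -453 m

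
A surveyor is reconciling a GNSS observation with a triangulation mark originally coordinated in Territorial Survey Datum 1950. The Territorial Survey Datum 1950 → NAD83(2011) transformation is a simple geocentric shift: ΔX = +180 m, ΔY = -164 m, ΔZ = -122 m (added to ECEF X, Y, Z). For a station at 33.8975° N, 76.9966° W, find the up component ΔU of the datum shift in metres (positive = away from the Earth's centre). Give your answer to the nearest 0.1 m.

The local up (radial) axis is (cos φ cos λ, cos φ sin λ, sin φ), giving ΔU = 33.618 + 132.635 − 68.040 = 98.21 m.

ΔU = 98.2 m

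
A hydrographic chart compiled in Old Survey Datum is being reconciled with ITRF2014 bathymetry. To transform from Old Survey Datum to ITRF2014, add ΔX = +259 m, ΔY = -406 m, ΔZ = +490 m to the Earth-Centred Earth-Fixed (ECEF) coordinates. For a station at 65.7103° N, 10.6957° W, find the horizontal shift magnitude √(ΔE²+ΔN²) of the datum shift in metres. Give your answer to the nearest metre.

365 m

At φ = 65.7103°, λ = -10.6957°: sin φ = 0.911477, cos φ = 0.411351, sin λ = -0.185593, cos λ = 0.982627.
ΔE = −sin λ·ΔX + cos λ·ΔY = −(-0.185593)·(259) + (0.982627)·(-406) = -350.88 m.
ΔN = −sin φ cos λ·ΔX − sin φ sin λ·ΔY + cos φ·ΔZ = −(0.911477)(0.982627)(259) − (0.911477)(-0.185593)(-406) + (0.411351)(490) = -99.09 m.
Horizontal magnitude = √(ΔE² + ΔN²) = √((-350.88)² + (-99.09)²) = 364.60 m.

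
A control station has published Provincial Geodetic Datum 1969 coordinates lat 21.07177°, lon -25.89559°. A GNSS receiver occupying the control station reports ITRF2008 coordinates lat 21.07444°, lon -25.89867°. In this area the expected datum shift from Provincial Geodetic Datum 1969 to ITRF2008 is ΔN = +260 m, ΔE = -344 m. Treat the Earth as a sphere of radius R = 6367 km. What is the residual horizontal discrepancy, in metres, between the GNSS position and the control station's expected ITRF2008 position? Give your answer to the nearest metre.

Observed coordinate differences: Δφ = +0.00267°, Δλ = -0.00308°.
Converting to metres (1° lat = 111125 m, cos φ = 0.933131): observed ΔN = 296.7 m, observed ΔE = -319.4 m.
Subtracting the expected shift leaves a residual of 296.7 − (260) = 36.7 m north and -319.4 − (-344) = 24.6 m east.
Residual distance = √(36.7² + 24.6²) = 44.2 m.

44 m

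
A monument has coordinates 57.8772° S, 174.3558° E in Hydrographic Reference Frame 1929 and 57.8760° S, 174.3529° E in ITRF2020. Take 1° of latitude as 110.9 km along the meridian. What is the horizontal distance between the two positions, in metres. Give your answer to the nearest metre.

Δφ = -57.8760° − -57.8772° = +0.0012°; Δλ = 174.3529° − 174.3558° = -0.0029°.
ΔN = Δφ × 110900 = 133.1 m; ΔE = Δλ × 110900 × cos(-57.8772°) = -0.0029 × 110900 × 0.531736 = -171.0 m.
Distance = √(ΔE² + ΔN²) = √((-171.0)² + 133.1²) = 216.7 m.

217 m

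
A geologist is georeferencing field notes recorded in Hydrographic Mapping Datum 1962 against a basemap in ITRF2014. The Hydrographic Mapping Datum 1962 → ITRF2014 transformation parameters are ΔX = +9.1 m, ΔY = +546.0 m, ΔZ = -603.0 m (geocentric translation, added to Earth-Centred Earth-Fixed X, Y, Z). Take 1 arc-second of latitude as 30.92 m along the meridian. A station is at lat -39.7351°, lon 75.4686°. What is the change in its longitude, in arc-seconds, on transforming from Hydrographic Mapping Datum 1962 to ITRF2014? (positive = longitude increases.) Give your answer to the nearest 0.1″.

sin φ = -0.639239, cos φ = 0.769008, sin λ = 0.968010, cos λ = 0.250911.
East component: ΔE = −sin λ·ΔX + cos λ·ΔY = −(0.968010)(9.1) + (0.250911)(546.0) = 128.19 m.
1° of latitude spans 3600 × 30.92 = 111312 m; at latitude φ, 1° of longitude spans that × cos φ = 85599.8 m, so Δλ = 128.19 / 85599.8 × 3600 = 5.391″.

Δλ = 5.4″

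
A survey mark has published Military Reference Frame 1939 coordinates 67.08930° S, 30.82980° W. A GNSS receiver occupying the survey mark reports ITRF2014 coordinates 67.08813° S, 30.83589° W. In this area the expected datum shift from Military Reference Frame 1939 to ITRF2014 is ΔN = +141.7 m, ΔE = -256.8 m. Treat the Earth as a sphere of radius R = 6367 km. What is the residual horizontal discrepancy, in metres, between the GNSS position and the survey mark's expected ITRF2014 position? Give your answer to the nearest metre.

Observed coordinate differences: Δφ = +0.00117°, Δλ = -0.00609°.
Converting to metres (1° lat = 111125 m, cos φ = 0.389296): observed ΔN = 130.0 m, observed ΔE = -263.5 m.
Subtracting the expected shift leaves a residual of 130.0 − (141.7) = -11.7 m north and -263.5 − (-256.8) = -6.7 m east.
Residual distance = √((-11.7)² + (-6.7)²) = 13.4 m.

13 m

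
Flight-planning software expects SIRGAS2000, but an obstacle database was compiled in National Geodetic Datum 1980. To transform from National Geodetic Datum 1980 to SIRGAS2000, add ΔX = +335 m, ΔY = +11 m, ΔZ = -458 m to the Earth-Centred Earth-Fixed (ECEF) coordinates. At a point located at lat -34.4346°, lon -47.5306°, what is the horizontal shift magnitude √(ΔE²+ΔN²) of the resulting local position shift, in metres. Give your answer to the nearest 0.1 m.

359.9 m

At φ = -34.4346°, λ = -47.5306°: sin φ = -0.565465, cos φ = 0.824772, sin λ = -0.737638, cos λ = 0.675196.
ΔE = −sin λ·ΔX + cos λ·ΔY = −(-0.737638)·(335) + (0.675196)·(11) = 254.54 m.
ΔN = −sin φ cos λ·ΔX − sin φ sin λ·ΔY + cos φ·ΔZ = −(-0.565465)(0.675196)(335) − (-0.565465)(-0.737638)(11) + (0.824772)(-458) = -254.43 m.
Horizontal magnitude = √(ΔE² + ΔN²) = √(254.54² + (-254.43)²) = 359.89 m.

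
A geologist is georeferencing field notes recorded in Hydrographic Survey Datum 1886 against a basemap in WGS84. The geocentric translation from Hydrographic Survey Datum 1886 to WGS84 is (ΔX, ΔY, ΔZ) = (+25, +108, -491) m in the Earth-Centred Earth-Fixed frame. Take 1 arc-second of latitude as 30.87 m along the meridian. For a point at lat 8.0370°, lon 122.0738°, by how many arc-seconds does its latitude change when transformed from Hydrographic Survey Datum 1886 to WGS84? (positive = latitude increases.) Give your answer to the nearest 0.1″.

sin φ = 0.139813, cos φ = 0.990178, sin λ = 0.847365, cos λ = -0.531011.
North component: ΔN = −sin φ cos λ·ΔX − sin φ sin λ·ΔY + cos φ·ΔZ = −(0.139813)(-0.531011)(25) − (0.139813)(0.847365)(108) + (0.990178)(-491) = -497.12 m.
1° of latitude spans 3600 × 30.87 = 111132 m, so Δφ = -497.12 / 111132 × 3600 = -16.104″.

Δφ = -16.1″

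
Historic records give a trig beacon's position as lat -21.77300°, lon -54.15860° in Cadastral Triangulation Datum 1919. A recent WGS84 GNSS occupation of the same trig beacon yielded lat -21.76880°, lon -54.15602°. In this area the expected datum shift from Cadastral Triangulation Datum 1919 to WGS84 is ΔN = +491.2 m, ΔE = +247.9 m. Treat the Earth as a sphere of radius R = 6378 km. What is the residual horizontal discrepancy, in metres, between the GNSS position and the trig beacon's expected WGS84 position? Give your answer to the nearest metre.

Observed coordinate differences: Δφ = +0.00420°, Δλ = +0.00258°.
Converting to metres (1° lat = 111317 m, cos φ = 0.928661): observed ΔN = 467.5 m, observed ΔE = 266.7 m.
Subtracting the expected shift leaves a residual of 467.5 − (491.2) = -23.7 m north and 266.7 − (247.9) = 18.8 m east.
Residual distance = √((-23.7)² + 18.8²) = 30.2 m.

30 m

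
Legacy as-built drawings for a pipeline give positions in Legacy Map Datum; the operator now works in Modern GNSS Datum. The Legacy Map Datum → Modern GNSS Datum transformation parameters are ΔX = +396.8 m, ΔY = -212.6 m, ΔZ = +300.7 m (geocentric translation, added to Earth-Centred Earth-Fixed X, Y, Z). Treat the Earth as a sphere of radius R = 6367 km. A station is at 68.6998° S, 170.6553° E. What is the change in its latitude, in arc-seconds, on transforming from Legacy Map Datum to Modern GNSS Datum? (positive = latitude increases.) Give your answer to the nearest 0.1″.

Δφ = -9.3″

sin φ = -0.931690, cos φ = 0.363254, sin λ = 0.162374, cos λ = -0.986729.
North component: ΔN = −sin φ cos λ·ΔX − sin φ sin λ·ΔY + cos φ·ΔZ = −(-0.931690)(-0.986729)(396.8) − (-0.931690)(0.162374)(-212.6) + (0.363254)(300.7) = -287.72 m.
1° of latitude spans πR/180 = 111125 m, so Δφ = -287.72 / 111125 × 3600 = -9.321″.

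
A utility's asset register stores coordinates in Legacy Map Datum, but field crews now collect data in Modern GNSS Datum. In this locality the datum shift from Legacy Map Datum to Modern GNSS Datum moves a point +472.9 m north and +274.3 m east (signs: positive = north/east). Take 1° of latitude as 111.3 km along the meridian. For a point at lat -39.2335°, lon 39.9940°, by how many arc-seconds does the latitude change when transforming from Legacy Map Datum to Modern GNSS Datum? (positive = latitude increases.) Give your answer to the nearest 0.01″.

1° of latitude = 111.3 km, so Δφ = 472.9 / 111300 = 0.0042489° = 15.296″.

Δφ = 15.30″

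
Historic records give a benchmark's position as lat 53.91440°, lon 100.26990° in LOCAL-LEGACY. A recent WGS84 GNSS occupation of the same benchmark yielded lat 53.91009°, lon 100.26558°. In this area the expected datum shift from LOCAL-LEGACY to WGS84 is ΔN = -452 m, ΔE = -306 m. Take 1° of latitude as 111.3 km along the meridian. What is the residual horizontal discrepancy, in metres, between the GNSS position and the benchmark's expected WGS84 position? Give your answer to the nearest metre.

Observed coordinate differences: Δφ = -0.00431°, Δλ = -0.00432°.
Converting to metres (1° lat = 111300 m, cos φ = 0.588993): observed ΔN = -479.7 m, observed ΔE = -283.2 m.
Subtracting the expected shift leaves a residual of -479.7 − (-452) = -27.7 m north and -283.2 − (-306) = 22.8 m east.
Residual distance = √((-27.7)² + 22.8²) = 35.9 m.

36 m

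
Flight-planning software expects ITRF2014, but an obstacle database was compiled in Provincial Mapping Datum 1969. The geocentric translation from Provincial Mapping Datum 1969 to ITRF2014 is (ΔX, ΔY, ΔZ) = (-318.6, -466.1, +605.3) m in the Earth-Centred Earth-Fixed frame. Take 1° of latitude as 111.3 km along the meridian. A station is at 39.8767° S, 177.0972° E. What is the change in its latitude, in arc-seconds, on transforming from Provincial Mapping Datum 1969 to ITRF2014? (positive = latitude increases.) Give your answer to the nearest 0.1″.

sin φ = -0.641138, cos φ = 0.767426, sin λ = 0.050642, cos λ = -0.998717.
North component: ΔN = −sin φ cos λ·ΔX − sin φ sin λ·ΔY + cos φ·ΔZ = −(-0.641138)(-0.998717)(-318.6) − (-0.641138)(0.050642)(-466.1) + (0.767426)(605.3) = 653.39 m.
1° of latitude spans 111300 m, so Δφ = 653.39 / 111300 × 3600 = 21.134″.

Δφ = 21.1″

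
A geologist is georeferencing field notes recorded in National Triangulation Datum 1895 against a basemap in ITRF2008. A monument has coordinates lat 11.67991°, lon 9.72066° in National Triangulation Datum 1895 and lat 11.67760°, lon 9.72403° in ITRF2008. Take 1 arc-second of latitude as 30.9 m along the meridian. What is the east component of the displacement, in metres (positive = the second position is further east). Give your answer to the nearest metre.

Δφ = 11.67760° − 11.67991° = -0.00231°; Δλ = 9.72403° − 9.72066° = +0.00337°.
1° of latitude = 3600 × 30.90 = 111240 m.
ΔN = Δφ × 111240 = -257.0 m; ΔE = Δλ × 111240 × cos(11.67991°) = +0.00337 × 111240 × 0.979294 = 367.1 m.

ΔE = 367 m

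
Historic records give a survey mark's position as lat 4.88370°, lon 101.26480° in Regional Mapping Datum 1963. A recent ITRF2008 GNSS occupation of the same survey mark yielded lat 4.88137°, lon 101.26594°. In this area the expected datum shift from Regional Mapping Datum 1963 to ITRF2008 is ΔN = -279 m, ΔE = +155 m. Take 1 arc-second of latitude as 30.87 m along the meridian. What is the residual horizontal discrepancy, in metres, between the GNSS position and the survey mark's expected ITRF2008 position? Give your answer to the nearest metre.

35 m

Observed coordinate differences: Δφ = -0.00233°, Δλ = +0.00114°.
Converting to metres (1° lat = 111132 m, cos φ = 0.996370): observed ΔN = -258.9 m, observed ΔE = 126.2 m.
Subtracting the expected shift leaves a residual of -258.9 − (-279) = 20.1 m north and 126.2 − (155) = -28.8 m east.
Residual distance = √(20.1² + (-28.8)²) = 35.1 m.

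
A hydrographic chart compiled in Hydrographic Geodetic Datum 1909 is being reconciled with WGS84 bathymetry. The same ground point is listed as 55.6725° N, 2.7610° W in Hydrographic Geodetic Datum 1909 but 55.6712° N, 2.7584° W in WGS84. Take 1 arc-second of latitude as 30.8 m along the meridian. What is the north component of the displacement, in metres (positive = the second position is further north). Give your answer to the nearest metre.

Δφ = 55.6712° − 55.6725° = -0.0013°; Δλ = -2.7584° − -2.7610° = +0.0026°.
1° of latitude = 3600 × 30.80 = 110880 m.
ΔN = Δφ × 110880 = -144.1 m; ΔE = Δλ × 110880 × cos(55.6725°) = +0.0026 × 110880 × 0.563922 = 162.6 m.

ΔN = -144 m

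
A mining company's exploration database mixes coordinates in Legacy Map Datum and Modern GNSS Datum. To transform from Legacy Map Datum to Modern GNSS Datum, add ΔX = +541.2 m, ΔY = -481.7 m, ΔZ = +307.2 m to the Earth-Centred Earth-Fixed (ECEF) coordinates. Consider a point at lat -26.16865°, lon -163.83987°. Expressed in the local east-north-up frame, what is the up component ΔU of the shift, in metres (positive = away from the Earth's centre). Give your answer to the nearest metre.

ΔU = -482 m

At φ = -26.16865°, λ = -163.83987°: sin φ = -0.441015, cos φ = 0.897500, sin λ = -0.278323, cos λ = -0.960488.
ΔU = cos φ cos λ·ΔX + cos φ sin λ·ΔY + sin φ·ΔZ = (0.897500)(-0.960488)(541.2) + (0.897500)(-0.278323)(-481.7) + (-0.441015)(307.2) = -481.69 m.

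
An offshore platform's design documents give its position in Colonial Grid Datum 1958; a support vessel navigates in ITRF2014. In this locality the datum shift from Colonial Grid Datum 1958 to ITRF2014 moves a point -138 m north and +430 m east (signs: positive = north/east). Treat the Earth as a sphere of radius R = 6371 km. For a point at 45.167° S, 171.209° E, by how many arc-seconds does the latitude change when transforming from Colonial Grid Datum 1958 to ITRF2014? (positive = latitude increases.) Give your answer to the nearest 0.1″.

Δφ = -4.5″

On a sphere of radius R, 1 rad of latitude = R, so Δφ = ΔN / R = -138.0 / 6371000 = -2.1661e-05 rad = -4.468″.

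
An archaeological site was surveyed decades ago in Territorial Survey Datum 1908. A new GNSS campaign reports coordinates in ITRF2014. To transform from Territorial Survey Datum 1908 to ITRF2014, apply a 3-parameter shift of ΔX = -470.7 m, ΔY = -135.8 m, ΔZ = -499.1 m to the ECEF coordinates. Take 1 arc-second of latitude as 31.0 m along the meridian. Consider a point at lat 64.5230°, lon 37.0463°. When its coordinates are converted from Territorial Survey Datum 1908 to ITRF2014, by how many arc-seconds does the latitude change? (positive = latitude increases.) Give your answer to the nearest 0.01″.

sin φ = 0.902758, cos φ = 0.430149, sin λ = 0.602460, cos λ = 0.798149.
North component: ΔN = −sin φ cos λ·ΔX − sin φ sin λ·ΔY + cos φ·ΔZ = −(0.902758)(0.798149)(-470.7) − (0.902758)(0.602460)(-135.8) + (0.430149)(-499.1) = 198.33 m.
1° of latitude spans 3600 × 31.00 = 111600 m, so Δφ = 198.33 / 111600 × 3600 = 6.398″.

Δφ = 6.40″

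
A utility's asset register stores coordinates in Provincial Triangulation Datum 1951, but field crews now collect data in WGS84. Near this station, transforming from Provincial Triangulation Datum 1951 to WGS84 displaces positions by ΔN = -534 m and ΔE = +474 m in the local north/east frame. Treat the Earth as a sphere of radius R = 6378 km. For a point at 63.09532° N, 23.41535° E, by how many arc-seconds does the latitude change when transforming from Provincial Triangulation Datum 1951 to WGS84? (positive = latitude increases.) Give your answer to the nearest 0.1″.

On a sphere of radius R, 1 rad of latitude = R, so Δφ = ΔN / R = -534.0 / 6378000 = -8.3725e-05 rad = -17.270″.

Δφ = -17.3″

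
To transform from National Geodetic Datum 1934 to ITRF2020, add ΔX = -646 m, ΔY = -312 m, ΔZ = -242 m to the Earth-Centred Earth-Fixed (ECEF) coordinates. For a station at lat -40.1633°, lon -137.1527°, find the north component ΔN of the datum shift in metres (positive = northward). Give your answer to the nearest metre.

The local north axis is (−sin φ cos λ, −sin φ sin λ, cos φ), giving ΔN = 305.474 + 136.846 − 184.939 = 257.38 m.

ΔN = 257 m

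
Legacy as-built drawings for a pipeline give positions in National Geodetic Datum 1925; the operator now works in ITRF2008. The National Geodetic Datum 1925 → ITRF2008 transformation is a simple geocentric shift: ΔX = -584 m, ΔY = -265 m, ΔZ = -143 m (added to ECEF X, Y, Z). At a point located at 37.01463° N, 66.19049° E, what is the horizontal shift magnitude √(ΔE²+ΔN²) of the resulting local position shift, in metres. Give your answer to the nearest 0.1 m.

At φ = 37.01463°, λ = 66.19049°: sin φ = 0.602019, cos φ = 0.798482, sin λ = 0.914893, cos λ = 0.403697.
ΔE = −sin λ·ΔX + cos λ·ΔY = −(0.914893)·(-584) + (0.403697)·(-265) = 427.32 m.
ΔN = −sin φ cos λ·ΔX − sin φ sin λ·ΔY + cos φ·ΔZ = −(0.602019)(0.403697)(-584) − (0.602019)(0.914893)(-265) + (0.798482)(-143) = 173.71 m.
Horizontal magnitude = √(ΔE² + ΔN²) = √(427.32² + 173.71²) = 461.27 m.

461.3 m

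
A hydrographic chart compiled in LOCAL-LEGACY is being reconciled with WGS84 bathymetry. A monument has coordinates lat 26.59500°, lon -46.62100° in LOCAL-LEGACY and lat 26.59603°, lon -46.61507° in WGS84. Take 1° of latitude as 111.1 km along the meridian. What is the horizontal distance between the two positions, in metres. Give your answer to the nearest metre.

Δφ = 26.59603° − 26.59500° = +0.00103°; Δλ = -46.61507° − -46.62100° = +0.00593°.
ΔN = Δφ × 111100 = 114.4 m; ΔE = Δλ × 111100 × cos(26.59500°) = +0.00593 × 111100 × 0.894193 = 589.1 m.
Distance = √(ΔE² + ΔN²) = √(589.1² + 114.4²) = 600.1 m.

600 m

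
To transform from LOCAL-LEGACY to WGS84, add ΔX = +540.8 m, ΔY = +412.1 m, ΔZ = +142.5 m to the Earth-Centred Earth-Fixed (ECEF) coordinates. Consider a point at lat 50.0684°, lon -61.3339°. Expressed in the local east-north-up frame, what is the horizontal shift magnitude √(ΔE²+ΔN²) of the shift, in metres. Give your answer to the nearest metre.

693 m

At φ = 50.0684°, λ = -61.3339°: sin φ = 0.766811, cos φ = 0.641873, sin λ = -0.877430, cos λ = 0.479704.
ΔE = −sin λ·ΔX + cos λ·ΔY = −(-0.877430)·(540.8) + (0.479704)·(412.1) = 672.20 m.
ΔN = −sin φ cos λ·ΔX − sin φ sin λ·ΔY + cos φ·ΔZ = −(0.766811)(0.479704)(540.8) − (0.766811)(-0.877430)(412.1) + (0.641873)(142.5) = 169.81 m.
Horizontal magnitude = √(ΔE² + ΔN²) = √(672.20² + 169.81²) = 693.32 m.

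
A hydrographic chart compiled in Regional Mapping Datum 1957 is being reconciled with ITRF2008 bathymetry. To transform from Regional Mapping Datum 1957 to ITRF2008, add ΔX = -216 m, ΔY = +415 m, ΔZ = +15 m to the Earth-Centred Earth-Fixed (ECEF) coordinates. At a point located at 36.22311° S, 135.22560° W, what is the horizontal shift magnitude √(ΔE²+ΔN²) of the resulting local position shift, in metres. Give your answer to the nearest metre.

At φ = -36.22311°, λ = -135.22560°: sin φ = -0.590931, cos φ = 0.806722, sin λ = -0.704317, cos λ = -0.709885.
ΔE = −sin λ·ΔX + cos λ·ΔY = −(-0.704317)·(-216) + (-0.709885)·(415) = -446.73 m.
ΔN = −sin φ cos λ·ΔX − sin φ sin λ·ΔY + cos φ·ΔZ = −(-0.590931)(-0.709885)(-216) − (-0.590931)(-0.704317)(415) + (0.806722)(15) = -70.01 m.
Horizontal magnitude = √(ΔE² + ΔN²) = √((-446.73)² + (-70.01)²) = 452.19 m.

452 m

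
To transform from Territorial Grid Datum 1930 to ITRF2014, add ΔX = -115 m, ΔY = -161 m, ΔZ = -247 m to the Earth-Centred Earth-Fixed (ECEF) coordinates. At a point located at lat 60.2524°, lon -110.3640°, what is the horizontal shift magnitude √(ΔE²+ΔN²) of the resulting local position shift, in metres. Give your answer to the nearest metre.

293 m

At φ = 60.2524°, λ = -110.3640°: sin φ = 0.868220, cos φ = 0.496180, sin λ = -0.937501, cos λ = -0.347983.
ΔE = −sin λ·ΔX + cos λ·ΔY = −(-0.937501)·(-115) + (-0.347983)·(-161) = -51.79 m.
ΔN = −sin φ cos λ·ΔX − sin φ sin λ·ΔY + cos φ·ΔZ = −(0.868220)(-0.347983)(-115) − (0.868220)(-0.937501)(-161) + (0.496180)(-247) = -288.35 m.
Horizontal magnitude = √(ΔE² + ΔN²) = √((-51.79)² + (-288.35)²) = 292.96 m.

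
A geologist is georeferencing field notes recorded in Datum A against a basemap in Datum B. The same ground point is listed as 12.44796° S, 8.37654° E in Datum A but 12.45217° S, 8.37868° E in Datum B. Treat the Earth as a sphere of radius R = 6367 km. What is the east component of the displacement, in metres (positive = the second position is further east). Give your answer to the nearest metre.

Δφ = -12.45217° − -12.44796° = -0.00421°; Δλ = 8.37868° − 8.37654° = +0.00214°.
1° along a meridian = πR/180 = 111125 m.
ΔN = Δφ × 111125 = -467.8 m; ΔE = Δλ × 111125 × cos(-12.44796°) = +0.00214 × 111125 × 0.976492 = 232.2 m.

ΔE = 232 m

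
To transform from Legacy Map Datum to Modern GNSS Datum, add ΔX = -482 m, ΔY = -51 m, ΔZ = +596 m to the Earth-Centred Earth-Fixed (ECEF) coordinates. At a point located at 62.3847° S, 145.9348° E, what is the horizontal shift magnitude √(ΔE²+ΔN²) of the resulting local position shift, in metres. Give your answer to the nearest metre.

At φ = -62.3847°, λ = 145.9348°: sin φ = -0.886080, cos φ = 0.463533, sin λ = 0.560136, cos λ = -0.828401.
ΔE = −sin λ·ΔX + cos λ·ΔY = −(0.560136)·(-482) + (-0.828401)·(-51) = 312.23 m.
ΔN = −sin φ cos λ·ΔX − sin φ sin λ·ΔY + cos φ·ΔZ = −(-0.886080)(-0.828401)(-482) − (-0.886080)(0.560136)(-51) + (0.463533)(596) = 604.75 m.
Horizontal magnitude = √(ΔE² + ΔN²) = √(312.23² + 604.75²) = 680.60 m.

681 m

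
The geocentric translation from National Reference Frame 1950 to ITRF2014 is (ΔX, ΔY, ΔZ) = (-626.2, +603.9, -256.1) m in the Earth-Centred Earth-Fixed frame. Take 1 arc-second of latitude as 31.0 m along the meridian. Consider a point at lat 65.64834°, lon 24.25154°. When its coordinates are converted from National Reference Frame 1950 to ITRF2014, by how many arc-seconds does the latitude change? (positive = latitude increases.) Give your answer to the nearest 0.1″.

Δφ = 6.1″

sin φ = 0.911032, cos φ = 0.412336, sin λ = 0.410743, cos λ = 0.911751.
North component: ΔN = −sin φ cos λ·ΔX − sin φ sin λ·ΔY + cos φ·ΔZ = −(0.911032)(0.911751)(-626.2) − (0.911032)(0.410743)(603.9) + (0.412336)(-256.1) = 188.56 m.
1° of latitude spans 3600 × 31.00 = 111600 m, so Δφ = 188.56 / 111600 × 3600 = 6.083″.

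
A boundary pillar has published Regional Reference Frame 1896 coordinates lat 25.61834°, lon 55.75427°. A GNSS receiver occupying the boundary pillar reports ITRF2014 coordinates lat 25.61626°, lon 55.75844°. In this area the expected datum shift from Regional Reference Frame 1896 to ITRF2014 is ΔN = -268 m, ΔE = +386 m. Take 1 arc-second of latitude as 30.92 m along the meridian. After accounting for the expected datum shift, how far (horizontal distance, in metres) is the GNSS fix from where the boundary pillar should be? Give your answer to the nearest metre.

49 m

Observed coordinate differences: Δφ = -0.00208°, Δλ = +0.00417°.
Converting to metres (1° lat = 111312 m, cos φ = 0.901694): observed ΔN = -231.5 m, observed ΔE = 418.5 m.
Subtracting the expected shift leaves a residual of -231.5 − (-268) = 36.5 m north and 418.5 − (386) = 32.5 m east.
Residual distance = √(36.5² + 32.5²) = 48.9 m.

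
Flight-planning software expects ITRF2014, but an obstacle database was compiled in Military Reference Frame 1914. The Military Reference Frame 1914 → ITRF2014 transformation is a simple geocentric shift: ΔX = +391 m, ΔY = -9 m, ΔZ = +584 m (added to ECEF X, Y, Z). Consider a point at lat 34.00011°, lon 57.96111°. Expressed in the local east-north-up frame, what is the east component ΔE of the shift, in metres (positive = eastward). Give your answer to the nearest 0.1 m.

The local east axis at (φ, λ) is (−sin λ, cos λ, 0), so ΔE = −sin(57.96111°)·391 + cos(57.96111°)·(-9) = -336.22 m.

ΔE = -336.2 m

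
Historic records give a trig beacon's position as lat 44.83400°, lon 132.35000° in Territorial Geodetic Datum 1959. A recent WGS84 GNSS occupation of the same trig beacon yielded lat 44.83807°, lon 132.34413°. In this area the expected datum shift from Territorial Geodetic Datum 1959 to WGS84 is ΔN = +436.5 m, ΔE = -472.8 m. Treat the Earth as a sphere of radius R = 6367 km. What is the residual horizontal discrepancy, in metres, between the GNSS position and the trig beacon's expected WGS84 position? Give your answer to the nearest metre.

Observed coordinate differences: Δφ = +0.00407°, Δλ = -0.00587°.
Converting to metres (1° lat = 111125 m, cos φ = 0.709152): observed ΔN = 452.3 m, observed ΔE = -462.6 m.
Subtracting the expected shift leaves a residual of 452.3 − (436.5) = 15.8 m north and -462.6 − (-472.8) = 10.2 m east.
Residual distance = √(15.8² + 10.2²) = 18.8 m.

19 m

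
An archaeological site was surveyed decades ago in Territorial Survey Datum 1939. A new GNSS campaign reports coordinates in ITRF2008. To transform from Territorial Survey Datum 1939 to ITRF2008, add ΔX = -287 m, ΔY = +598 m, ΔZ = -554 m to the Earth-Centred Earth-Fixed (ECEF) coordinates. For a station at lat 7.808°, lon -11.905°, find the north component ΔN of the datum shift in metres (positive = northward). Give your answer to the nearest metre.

ΔN = -494 m

The local north axis is (−sin φ cos λ, −sin φ sin λ, cos φ), giving ΔN = 38.151 + 16.759 − 548.864 = -493.95 m.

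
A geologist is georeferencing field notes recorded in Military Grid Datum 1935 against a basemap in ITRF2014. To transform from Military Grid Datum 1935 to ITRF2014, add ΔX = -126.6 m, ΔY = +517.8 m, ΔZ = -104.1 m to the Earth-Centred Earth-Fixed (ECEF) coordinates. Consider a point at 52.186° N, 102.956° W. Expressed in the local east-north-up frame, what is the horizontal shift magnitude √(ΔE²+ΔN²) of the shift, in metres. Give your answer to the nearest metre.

394 m

At φ = 52.186°, λ = -102.956°: sin φ = 0.790005, cos φ = 0.613100, sin λ = -0.974543, cos λ = -0.224203.
ΔE = −sin λ·ΔX + cos λ·ΔY = −(-0.974543)·(-126.6) + (-0.224203)·(517.8) = -239.47 m.
ΔN = −sin φ cos λ·ΔX − sin φ sin λ·ΔY + cos φ·ΔZ = −(0.790005)(-0.224203)(-126.6) − (0.790005)(-0.974543)(517.8) + (0.613100)(-104.1) = 312.40 m.
Horizontal magnitude = √(ΔE² + ΔN²) = √((-239.47)² + 312.40²) = 393.63 m.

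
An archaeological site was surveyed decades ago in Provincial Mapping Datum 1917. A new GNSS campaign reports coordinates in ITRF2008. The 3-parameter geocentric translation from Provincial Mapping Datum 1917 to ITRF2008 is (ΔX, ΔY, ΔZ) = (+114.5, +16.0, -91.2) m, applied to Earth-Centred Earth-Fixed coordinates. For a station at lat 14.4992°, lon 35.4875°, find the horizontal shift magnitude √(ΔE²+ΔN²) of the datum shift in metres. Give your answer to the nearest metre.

126 m

The local east axis at (φ, λ) is (−sin λ, cos λ, 0), so ΔE = −sin(35.4875°)·114.5 + cos(35.4875°)·16.0 = -53.44 m.
The local north axis is (−sin φ cos λ, −sin φ sin λ, cos φ), giving ΔN = -23.342 − 2.326 − 88.295 = -113.96 m.
Horizontal magnitude = √(ΔE² + ΔN²) = √((-53.44)² + (-113.96)²) = 125.87 m.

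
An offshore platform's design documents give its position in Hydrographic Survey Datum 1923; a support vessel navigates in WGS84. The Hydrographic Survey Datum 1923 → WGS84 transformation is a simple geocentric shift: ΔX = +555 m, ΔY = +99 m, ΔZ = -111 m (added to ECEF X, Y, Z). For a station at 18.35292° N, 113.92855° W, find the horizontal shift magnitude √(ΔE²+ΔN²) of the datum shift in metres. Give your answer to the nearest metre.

At φ = 18.35292°, λ = -113.92855°: sin φ = 0.314869, cos φ = 0.949135, sin λ = -0.914052, cos λ = -0.405597.
ΔE = −sin λ·ΔX + cos λ·ΔY = −(-0.914052)·(555) + (-0.405597)·(99) = 467.14 m.
ΔN = −sin φ cos λ·ΔX − sin φ sin λ·ΔY + cos φ·ΔZ = −(0.314869)(-0.405597)(555) − (0.314869)(-0.914052)(99) + (0.949135)(-111) = -5.98 m.
Horizontal magnitude = √(ΔE² + ΔN²) = √(467.14² + (-5.98)²) = 467.18 m.

467 m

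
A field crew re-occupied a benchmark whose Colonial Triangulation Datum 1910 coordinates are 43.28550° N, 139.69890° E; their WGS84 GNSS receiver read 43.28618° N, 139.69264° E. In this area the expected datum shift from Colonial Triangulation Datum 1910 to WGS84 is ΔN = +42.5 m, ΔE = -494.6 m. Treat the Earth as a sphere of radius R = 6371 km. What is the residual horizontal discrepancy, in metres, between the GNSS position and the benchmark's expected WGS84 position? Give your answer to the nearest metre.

Observed coordinate differences: Δφ = +0.00068°, Δλ = -0.00626°.
Converting to metres (1° lat = 111195 m, cos φ = 0.727946): observed ΔN = 75.6 m, observed ΔE = -506.7 m.
Subtracting the expected shift leaves a residual of 75.6 − (42.5) = 33.1 m north and -506.7 − (-494.6) = -12.1 m east.
Residual distance = √(33.1² + (-12.1)²) = 35.3 m.

35 m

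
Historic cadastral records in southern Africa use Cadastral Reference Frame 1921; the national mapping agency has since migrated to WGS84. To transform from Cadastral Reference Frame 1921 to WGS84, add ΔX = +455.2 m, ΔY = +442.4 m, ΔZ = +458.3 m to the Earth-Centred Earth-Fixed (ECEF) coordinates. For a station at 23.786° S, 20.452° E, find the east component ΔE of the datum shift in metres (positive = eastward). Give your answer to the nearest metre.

ΔE = 255 m

The local east axis at (φ, λ) is (−sin λ, cos λ, 0), so ΔE = −sin(20.452°)·455.2 + cos(20.452°)·442.4 = 255.46 m.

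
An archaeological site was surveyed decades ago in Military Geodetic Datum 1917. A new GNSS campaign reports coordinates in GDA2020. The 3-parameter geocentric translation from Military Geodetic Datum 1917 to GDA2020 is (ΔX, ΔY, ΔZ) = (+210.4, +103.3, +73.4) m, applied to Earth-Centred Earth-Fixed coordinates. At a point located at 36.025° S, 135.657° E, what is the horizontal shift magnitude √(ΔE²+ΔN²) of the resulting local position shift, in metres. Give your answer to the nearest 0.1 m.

At φ = -36.025°, λ = 135.657°: sin φ = -0.588138, cos φ = 0.808760, sin λ = 0.698952, cos λ = -0.715168.
ΔE = −sin λ·ΔX + cos λ·ΔY = −(0.698952)·(210.4) + (-0.715168)·(103.3) = -220.94 m.
ΔN = −sin φ cos λ·ΔX − sin φ sin λ·ΔY + cos φ·ΔZ = −(-0.588138)(-0.715168)(210.4) − (-0.588138)(0.698952)(103.3) + (0.808760)(73.4) = 13.33 m.
Horizontal magnitude = √(ΔE² + ΔN²) = √((-220.94)² + 13.33²) = 221.34 m.

221.3 m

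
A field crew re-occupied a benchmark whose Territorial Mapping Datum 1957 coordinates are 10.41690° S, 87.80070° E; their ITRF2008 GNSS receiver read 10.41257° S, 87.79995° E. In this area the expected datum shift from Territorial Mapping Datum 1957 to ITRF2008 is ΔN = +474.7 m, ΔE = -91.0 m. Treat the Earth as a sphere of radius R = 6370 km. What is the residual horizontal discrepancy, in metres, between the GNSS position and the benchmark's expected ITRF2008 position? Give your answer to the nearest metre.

11 m

Observed coordinate differences: Δφ = +0.00433°, Δλ = -0.00075°.
Converting to metres (1° lat = 111177 m, cos φ = 0.983518): observed ΔN = 481.4 m, observed ΔE = -82.0 m.
Subtracting the expected shift leaves a residual of 481.4 − (474.7) = 6.7 m north and -82.0 − (-91.0) = 9.0 m east.
Residual distance = √(6.7² + 9.0²) = 11.2 m.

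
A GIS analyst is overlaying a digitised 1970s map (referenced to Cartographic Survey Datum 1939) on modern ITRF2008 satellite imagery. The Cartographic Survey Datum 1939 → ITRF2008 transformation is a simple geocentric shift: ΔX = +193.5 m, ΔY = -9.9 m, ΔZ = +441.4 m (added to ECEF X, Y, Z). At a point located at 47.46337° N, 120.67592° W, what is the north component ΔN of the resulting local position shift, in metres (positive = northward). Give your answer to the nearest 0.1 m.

The local north axis is (−sin φ cos λ, −sin φ sin λ, cos φ), giving ΔN = 72.741 − 6.274 + 298.414 = 364.88 m.

ΔN = 364.9 m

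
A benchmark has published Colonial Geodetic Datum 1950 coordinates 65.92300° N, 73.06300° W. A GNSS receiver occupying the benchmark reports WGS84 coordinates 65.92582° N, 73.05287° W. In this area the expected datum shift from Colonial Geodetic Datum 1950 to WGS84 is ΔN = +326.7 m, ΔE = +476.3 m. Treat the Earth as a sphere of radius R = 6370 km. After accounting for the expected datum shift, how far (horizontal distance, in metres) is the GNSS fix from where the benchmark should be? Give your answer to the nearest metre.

Observed coordinate differences: Δφ = +0.00282°, Δλ = +0.01013°.
Converting to metres (1° lat = 111177 m, cos φ = 0.407964): observed ΔN = 313.5 m, observed ΔE = 459.5 m.
Subtracting the expected shift leaves a residual of 313.5 − (326.7) = -13.2 m north and 459.5 − (476.3) = -16.8 m east.
Residual distance = √((-13.2)² + (-16.8)²) = 21.4 m.

21 m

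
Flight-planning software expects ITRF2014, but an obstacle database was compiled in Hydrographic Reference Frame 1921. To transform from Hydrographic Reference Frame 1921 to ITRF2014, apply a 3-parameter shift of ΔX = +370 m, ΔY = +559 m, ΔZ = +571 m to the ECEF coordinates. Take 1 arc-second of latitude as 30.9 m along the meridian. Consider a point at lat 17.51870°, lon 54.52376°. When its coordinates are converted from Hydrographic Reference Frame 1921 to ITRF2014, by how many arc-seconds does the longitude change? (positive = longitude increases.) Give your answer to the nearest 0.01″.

sin φ = 0.301017, cos φ = 0.953619, sin λ = 0.814356, cos λ = 0.580365.
East component: ΔE = −sin λ·ΔX + cos λ·ΔY = −(0.814356)(370) + (0.580365)(559) = 23.11 m.
1° of latitude spans 3600 × 30.90 = 111240 m; at latitude φ, 1° of longitude spans that × cos φ = 106080.6 m, so Δλ = 23.11 / 106080.6 × 3600 = 0.784″.

Δλ = 0.78″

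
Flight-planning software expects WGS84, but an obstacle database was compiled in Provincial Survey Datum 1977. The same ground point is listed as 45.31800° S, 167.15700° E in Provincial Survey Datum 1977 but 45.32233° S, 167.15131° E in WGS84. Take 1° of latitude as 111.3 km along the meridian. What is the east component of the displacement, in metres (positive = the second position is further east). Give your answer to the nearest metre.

Δφ = -45.32233° − -45.31800° = -0.00433°; Δλ = 167.15131° − 167.15700° = -0.00569°.
ΔN = Δφ × 111300 = -481.9 m; ΔE = Δλ × 111300 × cos(-45.31800°) = -0.00569 × 111300 × 0.703171 = -445.3 m.

ΔE = -445 m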